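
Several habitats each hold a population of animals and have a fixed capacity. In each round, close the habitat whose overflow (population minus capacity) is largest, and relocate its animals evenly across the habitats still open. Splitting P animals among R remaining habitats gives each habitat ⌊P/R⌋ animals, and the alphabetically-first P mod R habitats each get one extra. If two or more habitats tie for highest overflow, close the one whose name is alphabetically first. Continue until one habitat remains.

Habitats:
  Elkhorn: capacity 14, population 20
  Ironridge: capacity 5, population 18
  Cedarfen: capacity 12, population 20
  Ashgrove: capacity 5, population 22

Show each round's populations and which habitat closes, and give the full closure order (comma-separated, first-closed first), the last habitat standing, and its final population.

Round 1: Ashgrove=22 Cedarfen=20 Elkhorn=20 Ironridge=18 → close Ashgrove (overflow 17)
  22÷3 = 7 each, +1 to first 1
Round 2: Cedarfen=28 Elkhorn=27 Ironridge=25 → close Ironridge (overflow 20)
  25÷2 = 12 each, +1 to first 1
Round 3: Cedarfen=41 Elkhorn=39 → close Cedarfen (overflow 29)
  41÷1 = 41 each, +1 to first 0

Closure order: Ashgrove, Ironridge, Cedarfen
Last habitat: Elkhorn with 80 animals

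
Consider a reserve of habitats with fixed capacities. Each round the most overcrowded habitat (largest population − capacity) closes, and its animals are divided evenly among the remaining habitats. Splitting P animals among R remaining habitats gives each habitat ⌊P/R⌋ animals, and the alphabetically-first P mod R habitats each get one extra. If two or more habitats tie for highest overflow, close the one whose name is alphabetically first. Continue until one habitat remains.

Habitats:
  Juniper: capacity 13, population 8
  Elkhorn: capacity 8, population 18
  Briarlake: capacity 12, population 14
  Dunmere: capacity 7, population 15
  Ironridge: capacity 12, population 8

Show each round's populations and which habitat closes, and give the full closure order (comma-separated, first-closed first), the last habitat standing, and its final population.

Round 1: Briarlake=14 Dunmere=15 Elkhorn=18 Ironridge=8 Juniper=8 → close Elkhorn (overflow 10)
  18÷4 = 4 each, +1 to first 2
Round 2: Briarlake=19 Dunmere=20 Ironridge=12 Juniper=12 → close Dunmere (overflow 13)
  20÷3 = 6 each, +1 to first 2
Round 3: Briarlake=26 Ironridge=19 Juniper=18 → close Briarlake (overflow 14)
  26÷2 = 13 each, +1 to first 0
Round 4: Ironridge=32 Juniper=31 → close Ironridge (overflow 20)
  32÷1 = 32 each, +1 to first 0

Closure order: Elkhorn, Dunmere, Briarlake, Ironridge
Last habitat: Juniper with 63 animals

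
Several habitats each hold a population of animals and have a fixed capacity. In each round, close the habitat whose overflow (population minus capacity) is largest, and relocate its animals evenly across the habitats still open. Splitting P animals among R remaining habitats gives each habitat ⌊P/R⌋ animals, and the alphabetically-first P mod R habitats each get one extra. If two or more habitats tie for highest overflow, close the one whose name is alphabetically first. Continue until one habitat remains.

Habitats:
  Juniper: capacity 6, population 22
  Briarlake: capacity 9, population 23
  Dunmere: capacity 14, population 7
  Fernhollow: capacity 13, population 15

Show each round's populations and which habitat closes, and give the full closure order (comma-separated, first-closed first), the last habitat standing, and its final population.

Closure order: Juniper, Briarlake, Fernhollow
Last habitat: Dunmere with 67 animals

Round 1: Briarlake=23 Dunmere=7 Fernhollow=15 Juniper=22 → close Juniper (overflow 16)
  22÷3 = 7 each, +1 to first 1
Round 2: Briarlake=31 Dunmere=14 Fernhollow=22 → close Briarlake (overflow 22)
  31÷2 = 15 each, +1 to first 1
Round 3: Dunmere=30 Fernhollow=37 → close Fernhollow (overflow 24)
  37÷1 = 37 each, +1 to first 0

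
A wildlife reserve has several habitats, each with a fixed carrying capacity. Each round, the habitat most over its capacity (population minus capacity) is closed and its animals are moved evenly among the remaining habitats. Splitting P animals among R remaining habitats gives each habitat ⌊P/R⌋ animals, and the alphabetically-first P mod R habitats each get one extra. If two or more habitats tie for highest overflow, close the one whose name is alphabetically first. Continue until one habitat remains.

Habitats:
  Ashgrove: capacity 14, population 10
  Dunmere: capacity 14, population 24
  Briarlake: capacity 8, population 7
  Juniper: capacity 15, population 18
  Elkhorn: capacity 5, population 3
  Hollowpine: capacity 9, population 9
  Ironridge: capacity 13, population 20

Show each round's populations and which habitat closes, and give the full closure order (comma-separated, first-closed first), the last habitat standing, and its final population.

Closure order: Dunmere, Ironridge, Juniper, Briarlake, Hollowpine, Ashgrove
Last habitat: Elkhorn with 91 animals

Round 1: Ashgrove=10 Briarlake=7 Dunmere=24 Elkhorn=3 Hollowpine=9 Ironridge=20 Juniper=18 → close Dunmere (overflow 10)
  24÷6 = 4 each, +1 to first 0
Round 2: Ashgrove=14 Briarlake=11 Elkhorn=7 Hollowpine=13 Ironridge=24 Juniper=22 → close Ironridge (overflow 11)
  24÷5 = 4 each, +1 to first 4
Round 3: Ashgrove=19 Briarlake=16 Elkhorn=12 Hollowpine=18 Juniper=26 → close Juniper (overflow 11)
  26÷4 = 6 each, +1 to first 2
Round 4: Ashgrove=26 Briarlake=23 Elkhorn=18 Hollowpine=24 → close Briarlake (overflow 15)
  23÷3 = 7 each, +1 to first 2
Round 5: Ashgrove=34 Elkhorn=26 Hollowpine=31 → close Hollowpine (overflow 22)
  31÷2 = 15 each, +1 to first 1
Round 6: Ashgrove=50 Elkhorn=41 → close Ashgrove (overflow 36)
  50÷1 = 50 each, +1 to first 0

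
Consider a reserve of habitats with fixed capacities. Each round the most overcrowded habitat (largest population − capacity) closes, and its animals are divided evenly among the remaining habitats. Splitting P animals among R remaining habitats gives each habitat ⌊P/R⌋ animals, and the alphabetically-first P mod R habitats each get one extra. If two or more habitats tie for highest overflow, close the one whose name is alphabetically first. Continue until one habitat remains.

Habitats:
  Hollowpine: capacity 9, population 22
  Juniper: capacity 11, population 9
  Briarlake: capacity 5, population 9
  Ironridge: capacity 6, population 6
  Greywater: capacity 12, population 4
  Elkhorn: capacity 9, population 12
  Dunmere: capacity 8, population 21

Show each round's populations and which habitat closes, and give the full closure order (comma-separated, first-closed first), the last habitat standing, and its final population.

Round 1: Briarlake=9 Dunmere=21 Elkhorn=12 Greywater=4 Hollowpine=22 Ironridge=6 Juniper=9 → close Dunmere (overflow 13)
  21÷6 = 3 each, +1 to first 3
Round 2: Briarlake=13 Elkhorn=16 Greywater=8 Hollowpine=25 Ironridge=9 Juniper=12 → close Hollowpine (overflow 16)
  25÷5 = 5 each, +1 to first 0
Round 3: Briarlake=18 Elkhorn=21 Greywater=13 Ironridge=14 Juniper=17 → close Briarlake (overflow 13)
  18÷4 = 4 each, +1 to first 2
Round 4: Elkhorn=26 Greywater=18 Ironridge=18 Juniper=21 → close Elkhorn (overflow 17)
  26÷3 = 8 each, +1 to first 2
Round 5: Greywater=27 Ironridge=27 Juniper=29 → close Ironridge (overflow 21)
  27÷2 = 13 each, +1 to first 1
Round 6: Greywater=41 Juniper=42 → close Juniper (overflow 31)
  42÷1 = 42 each, +1 to first 0

Closure order: Dunmere, Hollowpine, Briarlake, Elkhorn, Ironridge, Juniper
Last habitat: Greywater with 83 animals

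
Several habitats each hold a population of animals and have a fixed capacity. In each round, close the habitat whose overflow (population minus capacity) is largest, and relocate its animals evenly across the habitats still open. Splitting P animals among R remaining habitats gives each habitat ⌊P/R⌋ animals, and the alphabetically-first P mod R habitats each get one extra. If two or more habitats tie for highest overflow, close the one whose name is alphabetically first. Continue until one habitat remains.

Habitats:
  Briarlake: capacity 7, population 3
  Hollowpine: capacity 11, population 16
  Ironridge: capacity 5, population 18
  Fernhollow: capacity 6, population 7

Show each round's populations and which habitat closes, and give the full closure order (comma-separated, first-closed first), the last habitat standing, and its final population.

Closure order: Ironridge, Hollowpine, Fernhollow
Last habitat: Briarlake with 44 animals

Round 1: Briarlake=3 Fernhollow=7 Hollowpine=16 Ironridge=18 → close Ironridge (overflow 13)
  18÷3 = 6 each, +1 to first 0
Round 2: Briarlake=9 Fernhollow=13 Hollowpine=22 → close Hollowpine (overflow 11)
  22÷2 = 11 each, +1 to first 0
Round 3: Briarlake=20 Fernhollow=24 → close Fernhollow (overflow 18)
  24÷1 = 24 each, +1 to first 0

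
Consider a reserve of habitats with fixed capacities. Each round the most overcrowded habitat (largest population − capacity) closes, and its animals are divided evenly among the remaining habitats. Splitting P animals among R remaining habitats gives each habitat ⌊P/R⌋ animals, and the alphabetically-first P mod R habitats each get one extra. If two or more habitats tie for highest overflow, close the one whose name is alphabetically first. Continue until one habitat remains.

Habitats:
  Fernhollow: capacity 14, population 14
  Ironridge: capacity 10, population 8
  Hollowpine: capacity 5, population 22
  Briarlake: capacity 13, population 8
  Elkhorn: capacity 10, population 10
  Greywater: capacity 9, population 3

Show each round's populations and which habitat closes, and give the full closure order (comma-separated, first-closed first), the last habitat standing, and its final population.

Closure order: Hollowpine, Elkhorn, Fernhollow, Briarlake, Ironridge
Last habitat: Greywater with 65 animals

Round 1: Briarlake=8 Elkhorn=10 Fernhollow=14 Greywater=3 Hollowpine=22 Ironridge=8 → close Hollowpine (overflow 17)
  22÷5 = 4 each, +1 to first 2
Round 2: Briarlake=13 Elkhorn=15 Fernhollow=18 Greywater=7 Ironridge=12 → close Elkhorn (overflow 5)
  15÷4 = 3 each, +1 to first 3
Round 3: Briarlake=17 Fernhollow=22 Greywater=11 Ironridge=15 → close Fernhollow (overflow 8)
  22÷3 = 7 each, +1 to first 1
Round 4: Briarlake=25 Greywater=18 Ironridge=22 → close Briarlake (overflow 12)
  25÷2 = 12 each, +1 to first 1
Round 5: Greywater=31 Ironridge=34 → close Ironridge (overflow 24)
  34÷1 = 34 each, +1 to first 0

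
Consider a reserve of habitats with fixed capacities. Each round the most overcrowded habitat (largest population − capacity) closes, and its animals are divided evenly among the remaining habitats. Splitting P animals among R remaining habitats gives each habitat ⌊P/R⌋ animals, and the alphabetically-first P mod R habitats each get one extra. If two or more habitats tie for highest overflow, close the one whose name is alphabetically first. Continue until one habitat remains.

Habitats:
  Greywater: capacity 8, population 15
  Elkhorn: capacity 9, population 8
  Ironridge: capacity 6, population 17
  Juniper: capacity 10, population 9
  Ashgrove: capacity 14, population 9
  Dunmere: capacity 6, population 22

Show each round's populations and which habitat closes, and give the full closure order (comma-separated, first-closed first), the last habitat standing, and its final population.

Closure order: Dunmere, Ironridge, Greywater, Elkhorn, Juniper
Last habitat: Ashgrove with 80 animals

Round 1: Ashgrove=9 Dunmere=22 Elkhorn=8 Greywater=15 Ironridge=17 Juniper=9 → close Dunmere (overflow 16)
  22÷5 = 4 each, +1 to first 2
Round 2: Ashgrove=14 Elkhorn=13 Greywater=19 Ironridge=21 Juniper=13 → close Ironridge (overflow 15)
  21÷4 = 5 each, +1 to first 1
Round 3: Ashgrove=20 Elkhorn=18 Greywater=24 Juniper=18 → close Greywater (overflow 16)
  24÷3 = 8 each, +1 to first 0
Round 4: Ashgrove=28 Elkhorn=26 Juniper=26 → close Elkhorn (overflow 17)
  26÷2 = 13 each, +1 to first 0
Round 5: Ashgrove=41 Juniper=39 → close Juniper (overflow 29)
  39÷1 = 39 each, +1 to first 0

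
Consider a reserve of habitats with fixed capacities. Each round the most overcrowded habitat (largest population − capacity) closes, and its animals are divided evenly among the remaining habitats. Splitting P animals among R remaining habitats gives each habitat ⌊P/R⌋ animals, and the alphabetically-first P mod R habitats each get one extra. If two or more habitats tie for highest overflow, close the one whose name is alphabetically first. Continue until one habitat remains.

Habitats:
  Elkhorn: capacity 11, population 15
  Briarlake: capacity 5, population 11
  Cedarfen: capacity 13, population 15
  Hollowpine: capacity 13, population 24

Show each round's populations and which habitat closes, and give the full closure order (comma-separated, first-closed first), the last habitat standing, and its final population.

Closure order: Hollowpine, Briarlake, Elkhorn
Last habitat: Cedarfen with 65 animals

Round 1: Briarlake=11 Cedarfen=15 Elkhorn=15 Hollowpine=24 → close Hollowpine (overflow 11)
  24÷3 = 8 each, +1 to first 0
Round 2: Briarlake=19 Cedarfen=23 Elkhorn=23 → close Briarlake (overflow 14)
  19÷2 = 9 each, +1 to first 1
Round 3: Cedarfen=33 Elkhorn=32 → close Elkhorn (overflow 21)
  32÷1 = 32 each, +1 to first 0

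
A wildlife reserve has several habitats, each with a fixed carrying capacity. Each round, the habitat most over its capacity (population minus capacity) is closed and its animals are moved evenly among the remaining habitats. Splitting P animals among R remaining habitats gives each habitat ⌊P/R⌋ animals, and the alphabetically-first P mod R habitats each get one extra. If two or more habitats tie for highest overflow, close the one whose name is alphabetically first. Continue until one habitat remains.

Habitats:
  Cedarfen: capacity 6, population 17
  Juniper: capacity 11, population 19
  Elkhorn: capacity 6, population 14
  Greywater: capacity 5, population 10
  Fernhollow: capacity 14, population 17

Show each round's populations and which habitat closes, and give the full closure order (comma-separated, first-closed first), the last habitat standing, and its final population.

Closure order: Cedarfen, Elkhorn, Juniper, Fernhollow
Last habitat: Greywater with 77 animals

Round 1: Cedarfen=17 Elkhorn=14 Fernhollow=17 Greywater=10 Juniper=19 → close Cedarfen (overflow 11)
  17÷4 = 4 each, +1 to first 1
Round 2: Elkhorn=19 Fernhollow=21 Greywater=14 Juniper=23 → close Elkhorn (overflow 13)
  19÷3 = 6 each, +1 to first 1
Round 3: Fernhollow=28 Greywater=20 Juniper=29 → close Juniper (overflow 18)
  29÷2 = 14 each, +1 to first 1
Round 4: Fernhollow=43 Greywater=34 → close Fernhollow (overflow 29)
  43÷1 = 43 each, +1 to first 0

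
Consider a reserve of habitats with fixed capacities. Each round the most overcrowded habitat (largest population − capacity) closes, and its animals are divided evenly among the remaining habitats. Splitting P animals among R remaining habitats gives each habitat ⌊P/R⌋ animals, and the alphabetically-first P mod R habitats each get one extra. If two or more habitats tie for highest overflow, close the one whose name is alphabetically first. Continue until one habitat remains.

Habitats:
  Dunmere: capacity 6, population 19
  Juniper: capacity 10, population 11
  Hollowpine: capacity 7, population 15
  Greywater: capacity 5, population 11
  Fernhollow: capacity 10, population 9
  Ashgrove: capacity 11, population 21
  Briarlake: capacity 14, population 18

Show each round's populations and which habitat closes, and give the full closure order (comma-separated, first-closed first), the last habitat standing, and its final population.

Round 1: Ashgrove=21 Briarlake=18 Dunmere=19 Fernhollow=9 Greywater=11 Hollowpine=15 Juniper=11 → close Dunmere (overflow 13)
  19÷6 = 3 each, +1 to first 1
Round 2: Ashgrove=25 Briarlake=21 Fernhollow=12 Greywater=14 Hollowpine=18 Juniper=14 → close Ashgrove (overflow 14)
  25÷5 = 5 each, +1 to first 0
Round 3: Briarlake=26 Fernhollow=17 Greywater=19 Hollowpine=23 Juniper=19 → close Hollowpine (overflow 16)
  23÷4 = 5 each, +1 to first 3
Round 4: Briarlake=32 Fernhollow=23 Greywater=25 Juniper=24 → close Greywater (overflow 20)
  25÷3 = 8 each, +1 to first 1
Round 5: Briarlake=41 Fernhollow=31 Juniper=32 → close Briarlake (overflow 27)
  41÷2 = 20 each, +1 to first 1
Round 6: Fernhollow=52 Juniper=52 → close Fernhollow (overflow 42)
  52÷1 = 52 each, +1 to first 0

Closure order: Dunmere, Ashgrove, Hollowpine, Greywater, Briarlake, Fernhollow
Last habitat: Juniper with 104 animals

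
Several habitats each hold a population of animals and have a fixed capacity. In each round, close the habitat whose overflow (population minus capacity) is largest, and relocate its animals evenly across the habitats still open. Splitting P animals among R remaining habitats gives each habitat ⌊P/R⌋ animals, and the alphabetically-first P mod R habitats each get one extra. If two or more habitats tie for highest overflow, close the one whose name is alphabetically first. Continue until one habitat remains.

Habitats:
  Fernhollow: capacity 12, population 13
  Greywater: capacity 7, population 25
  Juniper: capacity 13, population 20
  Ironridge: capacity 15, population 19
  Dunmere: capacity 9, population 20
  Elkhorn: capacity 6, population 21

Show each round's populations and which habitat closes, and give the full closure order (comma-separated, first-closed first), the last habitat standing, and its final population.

Closure order: Greywater, Elkhorn, Dunmere, Juniper, Ironridge
Last habitat: Fernhollow with 118 animals

Round 1: Dunmere=20 Elkhorn=21 Fernhollow=13 Greywater=25 Ironridge=19 Juniper=20 → close Greywater (overflow 18)
  25÷5 = 5 each, +1 to first 0
Round 2: Dunmere=25 Elkhorn=26 Fernhollow=18 Ironridge=24 Juniper=25 → close Elkhorn (overflow 20)
  26÷4 = 6 each, +1 to first 2
Round 3: Dunmere=32 Fernhollow=25 Ironridge=30 Juniper=31 → close Dunmere (overflow 23)
  32÷3 = 10 each, +1 to first 2
Round 4: Fernhollow=36 Ironridge=41 Juniper=41 → close Juniper (overflow 28)
  41÷2 = 20 each, +1 to first 1
Round 5: Fernhollow=57 Ironridge=61 → close Ironridge (overflow 46)
  61÷1 = 61 each, +1 to first 0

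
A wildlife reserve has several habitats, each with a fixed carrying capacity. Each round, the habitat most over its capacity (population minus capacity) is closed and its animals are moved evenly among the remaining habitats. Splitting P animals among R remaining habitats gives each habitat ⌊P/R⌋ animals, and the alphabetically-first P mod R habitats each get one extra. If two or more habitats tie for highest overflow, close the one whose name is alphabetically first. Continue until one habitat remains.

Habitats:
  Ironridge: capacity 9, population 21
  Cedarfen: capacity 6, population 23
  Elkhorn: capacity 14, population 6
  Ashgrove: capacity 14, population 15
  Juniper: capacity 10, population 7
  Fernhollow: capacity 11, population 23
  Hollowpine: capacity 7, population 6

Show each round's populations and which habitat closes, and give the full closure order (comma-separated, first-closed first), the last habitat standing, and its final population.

Round 1: Ashgrove=15 Cedarfen=23 Elkhorn=6 Fernhollow=23 Hollowpine=6 Ironridge=21 Juniper=7 → close Cedarfen (overflow 17)
  23÷6 = 3 each, +1 to first 5
Round 2: Ashgrove=19 Elkhorn=10 Fernhollow=27 Hollowpine=10 Ironridge=25 Juniper=10 → close Fernhollow (overflow 16)
  27÷5 = 5 each, +1 to first 2
Round 3: Ashgrove=25 Elkhorn=16 Hollowpine=15 Ironridge=30 Juniper=15 → close Ironridge (overflow 21)
  30÷4 = 7 each, +1 to first 2
Round 4: Ashgrove=33 Elkhorn=24 Hollowpine=22 Juniper=22 → close Ashgrove (overflow 19)
  33÷3 = 11 each, +1 to first 0
Round 5: Elkhorn=35 Hollowpine=33 Juniper=33 → close Hollowpine (overflow 26)
  33÷2 = 16 each, +1 to first 1
Round 6: Elkhorn=52 Juniper=49 → close Juniper (overflow 39)
  49÷1 = 49 each, +1 to first 0

Closure order: Cedarfen, Fernhollow, Ironridge, Ashgrove, Hollowpine, Juniper
Last habitat: Elkhorn with 101 animals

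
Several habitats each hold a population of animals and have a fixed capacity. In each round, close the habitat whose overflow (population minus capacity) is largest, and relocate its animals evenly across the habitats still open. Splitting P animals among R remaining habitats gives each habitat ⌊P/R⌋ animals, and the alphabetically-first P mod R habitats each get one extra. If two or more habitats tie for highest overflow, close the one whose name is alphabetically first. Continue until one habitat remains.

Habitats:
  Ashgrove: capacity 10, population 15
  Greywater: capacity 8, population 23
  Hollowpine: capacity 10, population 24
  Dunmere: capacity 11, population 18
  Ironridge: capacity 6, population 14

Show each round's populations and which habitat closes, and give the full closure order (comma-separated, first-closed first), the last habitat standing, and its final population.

Round 1: Ashgrove=15 Dunmere=18 Greywater=23 Hollowpine=24 Ironridge=14 → close Greywater (overflow 15)
  23÷4 = 5 each, +1 to first 3
Round 2: Ashgrove=21 Dunmere=24 Hollowpine=30 Ironridge=19 → close Hollowpine (overflow 20)
  30÷3 = 10 each, +1 to first 0
Round 3: Ashgrove=31 Dunmere=34 Ironridge=29 → close Dunmere (overflow 23)
  34÷2 = 17 each, +1 to first 0
Round 4: Ashgrove=48 Ironridge=46 → close Ironridge (overflow 40)
  46÷1 = 46 each, +1 to first 0

Closure order: Greywater, Hollowpine, Dunmere, Ironridge
Last habitat: Ashgrove with 94 animals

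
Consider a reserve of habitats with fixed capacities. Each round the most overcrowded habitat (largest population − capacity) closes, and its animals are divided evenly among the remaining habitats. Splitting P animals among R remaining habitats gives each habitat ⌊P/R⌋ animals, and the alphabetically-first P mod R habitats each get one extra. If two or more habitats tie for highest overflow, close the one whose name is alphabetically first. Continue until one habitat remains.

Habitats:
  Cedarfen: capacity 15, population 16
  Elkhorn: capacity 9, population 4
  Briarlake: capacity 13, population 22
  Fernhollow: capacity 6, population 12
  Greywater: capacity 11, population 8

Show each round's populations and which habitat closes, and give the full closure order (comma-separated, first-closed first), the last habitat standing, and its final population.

Round 1: Briarlake=22 Cedarfen=16 Elkhorn=4 Fernhollow=12 Greywater=8 → close Briarlake (overflow 9)
  22÷4 = 5 each, +1 to first 2
Round 2: Cedarfen=22 Elkhorn=10 Fernhollow=17 Greywater=13 → close Fernhollow (overflow 11)
  17÷3 = 5 each, +1 to first 2
Round 3: Cedarfen=28 Elkhorn=16 Greywater=18 → close Cedarfen (overflow 13)
  28÷2 = 14 each, +1 to first 0
Round 4: Elkhorn=30 Greywater=32 → close Elkhorn (overflow 21)
  30÷1 = 30 each, +1 to first 0

Closure order: Briarlake, Fernhollow, Cedarfen, Elkhorn
Last habitat: Greywater with 62 animals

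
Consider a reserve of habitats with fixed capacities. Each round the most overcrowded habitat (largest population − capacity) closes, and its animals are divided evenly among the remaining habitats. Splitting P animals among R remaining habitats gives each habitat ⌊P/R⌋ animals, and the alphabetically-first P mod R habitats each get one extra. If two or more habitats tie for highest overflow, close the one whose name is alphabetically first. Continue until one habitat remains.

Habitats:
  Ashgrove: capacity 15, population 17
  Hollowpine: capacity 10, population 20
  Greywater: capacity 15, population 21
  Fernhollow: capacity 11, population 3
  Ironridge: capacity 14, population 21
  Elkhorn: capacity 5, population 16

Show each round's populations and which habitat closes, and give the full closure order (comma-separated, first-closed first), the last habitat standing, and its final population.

Round 1: Ashgrove=17 Elkhorn=16 Fernhollow=3 Greywater=21 Hollowpine=20 Ironridge=21 → close Elkhorn (overflow 11)
  16÷5 = 3 each, +1 to first 1
Round 2: Ashgrove=21 Fernhollow=6 Greywater=24 Hollowpine=23 Ironridge=24 → close Hollowpine (overflow 13)
  23÷4 = 5 each, +1 to first 3
Round 3: Ashgrove=27 Fernhollow=12 Greywater=30 Ironridge=29 → close Greywater (overflow 15)
  30÷3 = 10 each, +1 to first 0
Round 4: Ashgrove=37 Fernhollow=22 Ironridge=39 → close Ironridge (overflow 25)
  39÷2 = 19 each, +1 to first 1
Round 5: Ashgrove=57 Fernhollow=41 → close Ashgrove (overflow 42)
  57÷1 = 57 each, +1 to first 0

Closure order: Elkhorn, Hollowpine, Greywater, Ironridge, Ashgrove
Last habitat: Fernhollow with 98 animals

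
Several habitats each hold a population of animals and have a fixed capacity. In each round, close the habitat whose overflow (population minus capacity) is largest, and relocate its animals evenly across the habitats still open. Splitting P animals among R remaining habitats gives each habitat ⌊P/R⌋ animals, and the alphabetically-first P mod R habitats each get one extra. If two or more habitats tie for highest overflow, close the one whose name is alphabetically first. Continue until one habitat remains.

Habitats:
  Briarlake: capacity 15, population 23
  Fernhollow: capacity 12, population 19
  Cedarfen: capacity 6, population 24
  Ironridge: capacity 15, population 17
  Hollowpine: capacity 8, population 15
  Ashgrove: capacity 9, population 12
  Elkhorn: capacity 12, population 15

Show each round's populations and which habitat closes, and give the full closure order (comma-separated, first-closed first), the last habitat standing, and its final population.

Closure order: Cedarfen, Briarlake, Fernhollow, Hollowpine, Ashgrove, Elkhorn
Last habitat: Ironridge with 125 animals

Round 1: Ashgrove=12 Briarlake=23 Cedarfen=24 Elkhorn=15 Fernhollow=19 Hollowpine=15 Ironridge=17 → close Cedarfen (overflow 18)
  24÷6 = 4 each, +1 to first 0
Round 2: Ashgrove=16 Briarlake=27 Elkhorn=19 Fernhollow=23 Hollowpine=19 Ironridge=21 → close Briarlake (overflow 12)
  27÷5 = 5 each, +1 to first 2
Round 3: Ashgrove=22 Elkhorn=25 Fernhollow=28 Hollowpine=24 Ironridge=26 → close Fernhollow (overflow 16)
  28÷4 = 7 each, +1 to first 0
Round 4: Ashgrove=29 Elkhorn=32 Hollowpine=31 Ironridge=33 → close Hollowpine (overflow 23)
  31÷3 = 10 each, +1 to first 1
Round 5: Ashgrove=40 Elkhorn=42 Ironridge=43 → close Ashgrove (overflow 31)
  40÷2 = 20 each, +1 to first 0
Round 6: Elkhorn=62 Ironridge=63 → close Elkhorn (overflow 50)
  62÷1 = 62 each, +1 to first 0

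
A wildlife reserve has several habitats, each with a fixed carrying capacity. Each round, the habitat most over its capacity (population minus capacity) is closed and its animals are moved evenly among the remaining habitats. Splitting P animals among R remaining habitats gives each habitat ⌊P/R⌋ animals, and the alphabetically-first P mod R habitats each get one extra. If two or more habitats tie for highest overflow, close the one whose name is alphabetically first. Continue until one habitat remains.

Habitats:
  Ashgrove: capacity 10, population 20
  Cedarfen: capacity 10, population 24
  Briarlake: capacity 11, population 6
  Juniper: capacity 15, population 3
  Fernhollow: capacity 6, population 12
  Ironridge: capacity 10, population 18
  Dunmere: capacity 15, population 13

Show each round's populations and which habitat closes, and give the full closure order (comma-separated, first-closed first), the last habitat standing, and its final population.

Round 1: Ashgrove=20 Briarlake=6 Cedarfen=24 Dunmere=13 Fernhollow=12 Ironridge=18 Juniper=3 → close Cedarfen (overflow 14)
  24÷6 = 4 each, +1 to first 0
Round 2: Ashgrove=24 Briarlake=10 Dunmere=17 Fernhollow=16 Ironridge=22 Juniper=7 → close Ashgrove (overflow 14)
  24÷5 = 4 each, +1 to first 4
Round 3: Briarlake=15 Dunmere=22 Fernhollow=21 Ironridge=27 Juniper=11 → close Ironridge (overflow 17)
  27÷4 = 6 each, +1 to first 3
Round 4: Briarlake=22 Dunmere=29 Fernhollow=28 Juniper=17 → close Fernhollow (overflow 22)
  28÷3 = 9 each, +1 to first 1
Round 5: Briarlake=32 Dunmere=38 Juniper=26 → close Dunmere (overflow 23)
  38÷2 = 19 each, +1 to first 0
Round 6: Briarlake=51 Juniper=45 → close Briarlake (overflow 40)
  51÷1 = 51 each, +1 to first 0

Closure order: Cedarfen, Ashgrove, Ironridge, Fernhollow, Dunmere, Briarlake
Last habitat: Juniper with 96 animals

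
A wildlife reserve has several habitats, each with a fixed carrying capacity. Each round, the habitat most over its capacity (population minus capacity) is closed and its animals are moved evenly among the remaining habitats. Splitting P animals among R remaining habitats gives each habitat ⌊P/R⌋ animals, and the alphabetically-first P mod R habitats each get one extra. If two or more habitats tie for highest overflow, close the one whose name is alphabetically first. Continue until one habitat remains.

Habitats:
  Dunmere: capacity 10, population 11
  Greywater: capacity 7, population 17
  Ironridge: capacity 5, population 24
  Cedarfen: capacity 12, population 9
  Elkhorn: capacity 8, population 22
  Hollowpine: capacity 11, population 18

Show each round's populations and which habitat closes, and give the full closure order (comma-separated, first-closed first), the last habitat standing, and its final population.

Round 1: Cedarfen=9 Dunmere=11 Elkhorn=22 Greywater=17 Hollowpine=18 Ironridge=24 → close Ironridge (overflow 19)
  24÷5 = 4 each, +1 to first 4
Round 2: Cedarfen=14 Dunmere=16 Elkhorn=27 Greywater=22 Hollowpine=22 → close Elkhorn (overflow 19)
  27÷4 = 6 each, +1 to first 3
Round 3: Cedarfen=21 Dunmere=23 Greywater=29 Hollowpine=28 → close Greywater (overflow 22)
  29÷3 = 9 each, +1 to first 2
Round 4: Cedarfen=31 Dunmere=33 Hollowpine=37 → close Hollowpine (overflow 26)
  37÷2 = 18 each, +1 to first 1
Round 5: Cedarfen=50 Dunmere=51 → close Dunmere (overflow 41)
  51÷1 = 51 each, +1 to first 0

Closure order: Ironridge, Elkhorn, Greywater, Hollowpine, Dunmere
Last habitat: Cedarfen with 101 animals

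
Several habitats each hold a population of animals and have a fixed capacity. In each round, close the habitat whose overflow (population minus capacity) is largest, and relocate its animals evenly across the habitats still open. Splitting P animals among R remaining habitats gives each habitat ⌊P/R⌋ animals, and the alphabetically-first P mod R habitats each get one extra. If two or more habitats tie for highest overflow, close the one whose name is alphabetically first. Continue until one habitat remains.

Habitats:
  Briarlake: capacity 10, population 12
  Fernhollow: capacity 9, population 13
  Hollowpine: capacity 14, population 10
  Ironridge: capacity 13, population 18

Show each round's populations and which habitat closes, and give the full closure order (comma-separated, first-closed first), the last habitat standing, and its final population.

Round 1: Briarlake=12 Fernhollow=13 Hollowpine=10 Ironridge=18 → close Ironridge (overflow 5)
  18÷3 = 6 each, +1 to first 0
Round 2: Briarlake=18 Fernhollow=19 Hollowpine=16 → close Fernhollow (overflow 10)
  19÷2 = 9 each, +1 to first 1
Round 3: Briarlake=28 Hollowpine=25 → close Briarlake (overflow 18)
  28÷1 = 28 each, +1 to first 0

Closure order: Ironridge, Fernhollow, Briarlake
Last habitat: Hollowpine with 53 animals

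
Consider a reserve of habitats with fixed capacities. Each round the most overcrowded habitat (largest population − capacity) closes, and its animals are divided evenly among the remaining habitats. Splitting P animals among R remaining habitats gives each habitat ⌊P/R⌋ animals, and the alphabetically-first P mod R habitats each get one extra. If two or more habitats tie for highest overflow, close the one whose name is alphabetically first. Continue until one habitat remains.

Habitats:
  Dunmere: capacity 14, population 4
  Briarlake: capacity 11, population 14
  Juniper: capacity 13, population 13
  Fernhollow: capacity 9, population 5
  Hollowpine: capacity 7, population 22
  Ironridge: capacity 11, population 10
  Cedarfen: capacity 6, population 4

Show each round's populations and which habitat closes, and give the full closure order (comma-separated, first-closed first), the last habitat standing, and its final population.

Round 1: Briarlake=14 Cedarfen=4 Dunmere=4 Fernhollow=5 Hollowpine=22 Ironridge=10 Juniper=13 → close Hollowpine (overflow 15)
  22÷6 = 3 each, +1 to first 4
Round 2: Briarlake=18 Cedarfen=8 Dunmere=8 Fernhollow=9 Ironridge=13 Juniper=16 → close Briarlake (overflow 7)
  18÷5 = 3 each, +1 to first 3
Round 3: Cedarfen=12 Dunmere=12 Fernhollow=13 Ironridge=16 Juniper=19 → close Cedarfen (overflow 6)
  12÷4 = 3 each, +1 to first 0
Round 4: Dunmere=15 Fernhollow=16 Ironridge=19 Juniper=22 → close Juniper (overflow 9)
  22÷3 = 7 each, +1 to first 1
Round 5: Dunmere=23 Fernhollow=23 Ironridge=26 → close Ironridge (overflow 15)
  26÷2 = 13 each, +1 to first 0
Round 6: Dunmere=36 Fernhollow=36 → close Fernhollow (overflow 27)
  36÷1 = 36 each, +1 to first 0

Closure order: Hollowpine, Briarlake, Cedarfen, Juniper, Ironridge, Fernhollow
Last habitat: Dunmere with 72 animals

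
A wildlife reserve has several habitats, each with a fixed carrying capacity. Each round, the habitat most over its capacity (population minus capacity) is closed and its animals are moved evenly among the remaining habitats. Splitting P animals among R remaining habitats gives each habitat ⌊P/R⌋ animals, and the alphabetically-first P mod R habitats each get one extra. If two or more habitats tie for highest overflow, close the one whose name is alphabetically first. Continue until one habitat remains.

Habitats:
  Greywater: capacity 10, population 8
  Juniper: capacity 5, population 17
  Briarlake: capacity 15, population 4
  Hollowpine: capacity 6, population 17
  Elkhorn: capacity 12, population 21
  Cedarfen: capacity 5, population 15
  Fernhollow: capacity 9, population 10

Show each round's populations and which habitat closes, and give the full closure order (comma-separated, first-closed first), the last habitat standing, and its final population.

Round 1: Briarlake=4 Cedarfen=15 Elkhorn=21 Fernhollow=10 Greywater=8 Hollowpine=17 Juniper=17 → close Juniper (overflow 12)
  17÷6 = 2 each, +1 to first 5
Round 2: Briarlake=7 Cedarfen=18 Elkhorn=24 Fernhollow=13 Greywater=11 Hollowpine=19 → close Cedarfen (overflow 13)
  18÷5 = 3 each, +1 to first 3
Round 3: Briarlake=11 Elkhorn=28 Fernhollow=17 Greywater=14 Hollowpine=22 → close Elkhorn (overflow 16)
  28÷4 = 7 each, +1 to first 0
Round 4: Briarlake=18 Fernhollow=24 Greywater=21 Hollowpine=29 → close Hollowpine (overflow 23)
  29÷3 = 9 each, +1 to first 2
Round 5: Briarlake=28 Fernhollow=34 Greywater=30 → close Fernhollow (overflow 25)
  34÷2 = 17 each, +1 to first 0
Round 6: Briarlake=45 Greywater=47 → close Greywater (overflow 37)
  47÷1 = 47 each, +1 to first 0

Closure order: Juniper, Cedarfen, Elkhorn, Hollowpine, Fernhollow, Greywater
Last habitat: Briarlake with 92 animals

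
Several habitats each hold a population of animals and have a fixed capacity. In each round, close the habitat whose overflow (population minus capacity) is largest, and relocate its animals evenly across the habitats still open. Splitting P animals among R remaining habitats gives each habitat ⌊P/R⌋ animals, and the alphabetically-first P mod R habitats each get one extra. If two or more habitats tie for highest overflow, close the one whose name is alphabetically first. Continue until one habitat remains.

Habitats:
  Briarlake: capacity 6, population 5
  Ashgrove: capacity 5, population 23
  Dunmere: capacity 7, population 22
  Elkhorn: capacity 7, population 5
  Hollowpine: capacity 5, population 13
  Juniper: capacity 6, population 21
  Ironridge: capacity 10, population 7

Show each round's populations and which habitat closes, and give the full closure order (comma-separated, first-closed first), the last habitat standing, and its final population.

Round 1: Ashgrove=23 Briarlake=5 Dunmere=22 Elkhorn=5 Hollowpine=13 Ironridge=7 Juniper=21 → close Ashgrove (overflow 18)
  23÷6 = 3 each, +1 to first 5
Round 2: Briarlake=9 Dunmere=26 Elkhorn=9 Hollowpine=17 Ironridge=11 Juniper=24 → close Dunmere (overflow 19)
  26÷5 = 5 each, +1 to first 1
Round 3: Briarlake=15 Elkhorn=14 Hollowpine=22 Ironridge=16 Juniper=29 → close Juniper (overflow 23)
  29÷4 = 7 each, +1 to first 1
Round 4: Briarlake=23 Elkhorn=21 Hollowpine=29 Ironridge=23 → close Hollowpine (overflow 24)
  29÷3 = 9 each, +1 to first 2
Round 5: Briarlake=33 Elkhorn=31 Ironridge=32 → close Briarlake (overflow 27)
  33÷2 = 16 each, +1 to first 1
Round 6: Elkhorn=48 Ironridge=48 → close Elkhorn (overflow 41)
  48÷1 = 48 each, +1 to first 0

Closure order: Ashgrove, Dunmere, Juniper, Hollowpine, Briarlake, Elkhorn
Last habitat: Ironridge with 96 animals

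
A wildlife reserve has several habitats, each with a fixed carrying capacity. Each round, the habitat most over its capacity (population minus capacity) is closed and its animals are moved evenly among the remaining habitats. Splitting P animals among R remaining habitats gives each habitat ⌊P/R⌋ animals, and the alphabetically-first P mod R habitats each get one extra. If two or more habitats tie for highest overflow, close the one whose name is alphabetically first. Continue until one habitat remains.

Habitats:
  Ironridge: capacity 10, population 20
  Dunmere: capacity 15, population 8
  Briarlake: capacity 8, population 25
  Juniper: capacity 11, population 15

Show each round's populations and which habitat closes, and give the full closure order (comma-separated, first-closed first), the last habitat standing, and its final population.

Round 1: Briarlake=25 Dunmere=8 Ironridge=20 Juniper=15 → close Briarlake (overflow 17)
  25÷3 = 8 each, +1 to first 1
Round 2: Dunmere=17 Ironridge=28 Juniper=23 → close Ironridge (overflow 18)
  28÷2 = 14 each, +1 to first 0
Round 3: Dunmere=31 Juniper=37 → close Juniper (overflow 26)
  37÷1 = 37 each, +1 to first 0

Closure order: Briarlake, Ironridge, Juniper
Last habitat: Dunmere with 68 animals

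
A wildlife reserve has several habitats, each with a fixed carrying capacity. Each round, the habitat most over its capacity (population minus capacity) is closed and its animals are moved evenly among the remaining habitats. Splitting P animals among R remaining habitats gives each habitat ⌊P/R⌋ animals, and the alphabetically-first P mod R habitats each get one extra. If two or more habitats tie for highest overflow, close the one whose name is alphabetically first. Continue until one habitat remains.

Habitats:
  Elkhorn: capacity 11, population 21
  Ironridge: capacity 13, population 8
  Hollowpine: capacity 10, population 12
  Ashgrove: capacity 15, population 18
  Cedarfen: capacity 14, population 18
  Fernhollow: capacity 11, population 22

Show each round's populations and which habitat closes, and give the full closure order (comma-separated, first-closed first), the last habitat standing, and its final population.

Closure order: Fernhollow, Elkhorn, Ashgrove, Cedarfen, Hollowpine
Last habitat: Ironridge with 99 animals

Round 1: Ashgrove=18 Cedarfen=18 Elkhorn=21 Fernhollow=22 Hollowpine=12 Ironridge=8 → close Fernhollow (overflow 11)
  22÷5 = 4 each, +1 to first 2
Round 2: Ashgrove=23 Cedarfen=23 Elkhorn=25 Hollowpine=16 Ironridge=12 → close Elkhorn (overflow 14)
  25÷4 = 6 each, +1 to first 1
Round 3: Ashgrove=30 Cedarfen=29 Hollowpine=22 Ironridge=18 → close Ashgrove (overflow 15)
  30÷3 = 10 each, +1 to first 0
Round 4: Cedarfen=39 Hollowpine=32 Ironridge=28 → close Cedarfen (overflow 25)
  39÷2 = 19 each, +1 to first 1
Round 5: Hollowpine=52 Ironridge=47 → close Hollowpine (overflow 42)
  52÷1 = 52 each, +1 to first 0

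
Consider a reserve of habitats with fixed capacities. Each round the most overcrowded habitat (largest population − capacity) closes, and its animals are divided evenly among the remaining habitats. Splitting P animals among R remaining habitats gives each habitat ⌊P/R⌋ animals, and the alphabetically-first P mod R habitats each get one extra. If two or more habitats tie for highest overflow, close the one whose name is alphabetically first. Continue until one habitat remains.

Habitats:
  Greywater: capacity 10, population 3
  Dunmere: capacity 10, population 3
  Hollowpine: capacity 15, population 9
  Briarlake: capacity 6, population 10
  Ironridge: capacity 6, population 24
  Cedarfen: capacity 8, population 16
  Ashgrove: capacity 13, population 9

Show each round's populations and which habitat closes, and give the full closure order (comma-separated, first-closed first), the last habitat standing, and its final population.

Round 1: Ashgrove=9 Briarlake=10 Cedarfen=16 Dunmere=3 Greywater=3 Hollowpine=9 Ironridge=24 → close Ironridge (overflow 18)
  24÷6 = 4 each, +1 to first 0
Round 2: Ashgrove=13 Briarlake=14 Cedarfen=20 Dunmere=7 Greywater=7 Hollowpine=13 → close Cedarfen (overflow 12)
  20÷5 = 4 each, +1 to first 0
Round 3: Ashgrove=17 Briarlake=18 Dunmere=11 Greywater=11 Hollowpine=17 → close Briarlake (overflow 12)
  18÷4 = 4 each, +1 to first 2
Round 4: Ashgrove=22 Dunmere=16 Greywater=15 Hollowpine=21 → close Ashgrove (overflow 9)
  22÷3 = 7 each, +1 to first 1
Round 5: Dunmere=24 Greywater=22 Hollowpine=28 → close Dunmere (overflow 14)
  24÷2 = 12 each, +1 to first 0
Round 6: Greywater=34 Hollowpine=40 → close Hollowpine (overflow 25)
  40÷1 = 40 each, +1 to first 0

Closure order: Ironridge, Cedarfen, Briarlake, Ashgrove, Dunmere, Hollowpine
Last habitat: Greywater with 74 animals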